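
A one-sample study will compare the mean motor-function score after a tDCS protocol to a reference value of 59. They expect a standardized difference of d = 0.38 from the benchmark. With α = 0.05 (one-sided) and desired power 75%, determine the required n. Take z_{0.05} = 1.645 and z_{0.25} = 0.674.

n = 38

For a one-sample test: n = ((z_{α} + z_β) / d)².
z_{α} + z_β = 1.645 + 0.674 = 2.319.
n = (2.319 / 0.38)² = 6.103² = 37.24.
Round up.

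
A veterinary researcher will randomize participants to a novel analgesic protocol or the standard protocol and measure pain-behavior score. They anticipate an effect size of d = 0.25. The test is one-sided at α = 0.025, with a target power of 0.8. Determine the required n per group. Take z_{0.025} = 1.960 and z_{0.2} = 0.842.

n = 252 per group

For two independent groups with equal n: n = 2·((z_{α} + z_β) / d)².
z_{α} + z_β = 1.960 + 0.842 = 2.802.
n = 2 × (2.802 / 0.25)² = 2 × 11.208² = 2 × 125.62 = 251.2.
Round up to the next whole participant.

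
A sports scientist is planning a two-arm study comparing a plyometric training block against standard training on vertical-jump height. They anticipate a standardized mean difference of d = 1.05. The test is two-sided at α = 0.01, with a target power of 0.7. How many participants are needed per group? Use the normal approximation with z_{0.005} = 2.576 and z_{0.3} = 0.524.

For two independent groups with equal n: n = 2·((z_{α/2} + z_β) / d)².
z_{α/2} + z_β = 2.576 + 0.524 = 3.100.
n = 2 × (3.100 / 1.05)² = 2 × 2.952² = 2 × 8.72 = 17.4.
Round up to the next whole participant.

n = 18 per group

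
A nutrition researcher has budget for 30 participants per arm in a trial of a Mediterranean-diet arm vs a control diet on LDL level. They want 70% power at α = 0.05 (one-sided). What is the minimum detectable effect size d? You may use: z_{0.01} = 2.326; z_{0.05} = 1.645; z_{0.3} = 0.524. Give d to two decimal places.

For two independent groups of n = 30 each: d_min = (z_{α} + z_β)·√(2/n).
z-sum = 1.645 + 0.524 = 2.169.
d_min = 2.169 × √(2/30) = 2.169 × 0.2582 = 0.560.

d_min ≈ 0.56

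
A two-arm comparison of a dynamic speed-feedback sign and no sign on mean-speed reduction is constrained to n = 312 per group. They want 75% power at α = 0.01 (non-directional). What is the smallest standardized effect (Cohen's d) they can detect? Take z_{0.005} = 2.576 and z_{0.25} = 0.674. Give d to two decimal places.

d_min ≈ 0.26

For two independent groups of n = 312 each: d_min = (z_{α/2} + z_β)·√(2/n).
z-sum = 2.576 + 0.674 = 3.250.
d_min = 3.250 × √(2/312) = 3.250 × 0.0801 = 0.260.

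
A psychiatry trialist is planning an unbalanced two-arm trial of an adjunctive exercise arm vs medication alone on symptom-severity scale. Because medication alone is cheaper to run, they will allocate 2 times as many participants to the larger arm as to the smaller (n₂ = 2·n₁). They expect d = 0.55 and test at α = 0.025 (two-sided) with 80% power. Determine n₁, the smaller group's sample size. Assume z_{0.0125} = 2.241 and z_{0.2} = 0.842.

n₁ = 48

With allocation ratio k = n₂/n₁ = 2, Var(x̄₁−x̄₂) = σ²(1/n₁ + 1/(k·n₁)) = σ²·(k+1)/(k·n₁).
So n₁ = (1 + 1/k)·((z_{α/2} + z_β)/d)² = 1.500 × (3.083/0.55)².
n₁ = 1.500 × 31.42 = 47.1.
Round up: n₁ = 48, giving n₂ = 2 × 48 = 96.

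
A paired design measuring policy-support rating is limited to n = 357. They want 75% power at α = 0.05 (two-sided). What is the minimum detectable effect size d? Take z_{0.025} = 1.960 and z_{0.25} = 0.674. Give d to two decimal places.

For a single sample (or paired design) of n = 357: d_min = (z_{α/2} + z_β)/√n.
z-sum = 1.960 + 0.674 = 2.634.
d_min = 2.634 / √357 = 2.634 / 18.894 = 0.139.

d_min ≈ 0.14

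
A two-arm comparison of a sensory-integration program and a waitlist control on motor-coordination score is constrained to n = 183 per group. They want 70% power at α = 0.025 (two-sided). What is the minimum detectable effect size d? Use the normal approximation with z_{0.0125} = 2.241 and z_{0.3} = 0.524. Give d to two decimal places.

For two independent groups of n = 183 each: d_min = (z_{α/2} + z_β)·√(2/n).
z-sum = 2.241 + 0.524 = 2.765.
d_min = 2.765 × √(2/183) = 2.765 × 0.1045 = 0.289.

d_min ≈ 0.29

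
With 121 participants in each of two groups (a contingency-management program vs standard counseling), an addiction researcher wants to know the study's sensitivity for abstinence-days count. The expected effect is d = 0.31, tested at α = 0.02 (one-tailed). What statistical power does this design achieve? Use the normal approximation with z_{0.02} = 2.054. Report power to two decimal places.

power ≈ 0.64

For two equal groups, power = Φ(d·√(n/2) − z_{α}).
d·√(n/2) = 0.31 × √(121/2) = 0.31 × 7.778 = 2.411.
z_β = 2.411 − 2.054 = 0.357.
Power = Φ(0.357) = 0.640.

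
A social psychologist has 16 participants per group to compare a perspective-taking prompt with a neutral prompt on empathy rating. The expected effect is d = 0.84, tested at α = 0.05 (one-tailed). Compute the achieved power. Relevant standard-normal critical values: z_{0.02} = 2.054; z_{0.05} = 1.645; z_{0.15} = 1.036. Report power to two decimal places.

For two equal groups, power = Φ(d·√(n/2) − z_{α}).
d·√(n/2) = 0.84 × √(16/2) = 0.84 × 2.828 = 2.376.
z_β = 2.376 − 1.645 = 0.731.
Power = Φ(0.731) = 0.768.

power ≈ 0.77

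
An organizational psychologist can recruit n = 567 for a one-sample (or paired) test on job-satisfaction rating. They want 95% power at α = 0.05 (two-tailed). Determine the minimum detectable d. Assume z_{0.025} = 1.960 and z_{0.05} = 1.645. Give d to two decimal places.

d_min ≈ 0.15

For a single sample (or paired design) of n = 567: d_min = (z_{α/2} + z_β)/√n.
z-sum = 1.960 + 1.645 = 3.605.
d_min = 3.605 / √567 = 3.605 / 23.812 = 0.151.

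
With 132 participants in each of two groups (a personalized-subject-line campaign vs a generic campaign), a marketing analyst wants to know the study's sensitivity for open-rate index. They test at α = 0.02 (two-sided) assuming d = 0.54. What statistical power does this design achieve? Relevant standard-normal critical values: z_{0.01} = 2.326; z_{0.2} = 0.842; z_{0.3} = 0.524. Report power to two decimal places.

For two equal groups, power = Φ(d·√(n/2) − z_{α/2}).
d·√(n/2) = 0.54 × √(132/2) = 0.54 × 8.124 = 4.387.
z_β = 4.387 − 2.326 = 2.061.
Power = Φ(2.061) = 0.980.

power ≈ 0.98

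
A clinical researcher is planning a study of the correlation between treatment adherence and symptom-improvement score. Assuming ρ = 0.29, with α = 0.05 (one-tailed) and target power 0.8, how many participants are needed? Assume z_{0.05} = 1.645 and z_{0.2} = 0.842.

n = 73

Fisher's z: C = ½·ln((1+r)/(1−r)) = ½·ln(1.8169) = 0.2986.
n = ((z_{α} + z_β)/C)² + 3.
(1.645 + 0.842) / 0.2986 = 2.487 / 0.2986 = 8.329.
n = 8.329² + 3 = 69.37 + 3 = 72.4.
Round up.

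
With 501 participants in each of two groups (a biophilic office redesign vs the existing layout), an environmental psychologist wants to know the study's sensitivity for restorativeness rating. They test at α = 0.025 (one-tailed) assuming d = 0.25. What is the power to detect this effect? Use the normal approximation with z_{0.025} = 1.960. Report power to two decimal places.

power ≈ 0.98

For two equal groups, power = Φ(d·√(n/2) − z_{α}).
d·√(n/2) = 0.25 × √(501/2) = 0.25 × 15.827 = 3.957.
z_β = 3.957 − 1.960 = 1.997.
Power = Φ(1.997) = 0.977.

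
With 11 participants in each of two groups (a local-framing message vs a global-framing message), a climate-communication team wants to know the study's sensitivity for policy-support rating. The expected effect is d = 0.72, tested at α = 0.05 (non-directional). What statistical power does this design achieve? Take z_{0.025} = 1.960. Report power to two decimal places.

For two equal groups, power = Φ(d·√(n/2) − z_{α/2}).
d·√(n/2) = 0.72 × √(11/2) = 0.72 × 2.345 = 1.689.
z_β = 1.689 − 1.960 = -0.271.
Power = Φ(-0.271) = 0.393.

power ≈ 0.39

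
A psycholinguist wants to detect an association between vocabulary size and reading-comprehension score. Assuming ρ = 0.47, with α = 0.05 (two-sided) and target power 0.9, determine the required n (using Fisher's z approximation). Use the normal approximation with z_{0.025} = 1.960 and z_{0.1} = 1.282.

n = 44

Fisher's z: C = ½·ln((1+r)/(1−r)) = ½·ln(2.7736) = 0.5101.
n = ((z_{α/2} + z_β)/C)² + 3.
(1.960 + 1.282) / 0.5101 = 3.242 / 0.5101 = 6.356.
n = 6.356² + 3 = 40.39 + 3 = 43.4.
Round up.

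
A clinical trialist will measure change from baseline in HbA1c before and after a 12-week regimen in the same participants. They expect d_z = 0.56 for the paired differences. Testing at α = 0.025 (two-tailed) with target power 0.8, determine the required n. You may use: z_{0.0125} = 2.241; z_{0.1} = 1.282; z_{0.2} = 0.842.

For a paired (one-sample on differences) test: n = ((z_{α/2} + z_β) / d)².
z_{α/2} + z_β = 2.241 + 0.842 = 3.083.
n = (3.083 / 0.56)² = 5.505² = 30.31.
Round up.

n = 31 pairs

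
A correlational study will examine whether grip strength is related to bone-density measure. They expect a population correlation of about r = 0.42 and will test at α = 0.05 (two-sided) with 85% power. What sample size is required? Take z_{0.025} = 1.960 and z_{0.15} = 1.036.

Fisher's z: C = ½·ln((1+r)/(1−r)) = ½·ln(2.4483) = 0.4477.
n = ((z_{α/2} + z_β)/C)² + 3.
(1.960 + 1.036) / 0.4477 = 2.996 / 0.4477 = 6.692.
n = 6.692² + 3 = 44.78 + 3 = 47.8.
Round up.

n = 48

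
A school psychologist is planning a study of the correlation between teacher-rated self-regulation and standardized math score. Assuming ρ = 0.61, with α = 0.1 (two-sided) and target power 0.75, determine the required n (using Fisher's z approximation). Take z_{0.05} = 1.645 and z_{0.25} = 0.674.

Fisher's z: C = ½·ln((1+r)/(1−r)) = ½·ln(4.1282) = 0.7089.
n = ((z_{α/2} + z_β)/C)² + 3.
(1.645 + 0.674) / 0.7089 = 2.319 / 0.7089 = 3.271.
n = 3.271² + 3 = 10.70 + 3 = 13.7.
Round up.

n = 14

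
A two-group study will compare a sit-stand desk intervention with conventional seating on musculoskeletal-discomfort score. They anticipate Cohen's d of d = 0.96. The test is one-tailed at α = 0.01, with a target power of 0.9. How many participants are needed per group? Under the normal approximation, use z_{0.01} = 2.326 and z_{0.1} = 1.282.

n = 29 per group

For two independent groups with equal n: n = 2·((z_{α} + z_β) / d)².
z_{α} + z_β = 2.326 + 1.282 = 3.608.
n = 2 × (3.608 / 0.96)² = 2 × 3.758² = 2 × 14.13 = 28.3.
Round up to the next whole participant.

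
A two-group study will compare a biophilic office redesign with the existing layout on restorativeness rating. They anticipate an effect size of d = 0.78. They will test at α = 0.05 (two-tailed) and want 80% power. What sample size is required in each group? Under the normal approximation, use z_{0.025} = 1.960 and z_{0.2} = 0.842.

For two independent groups with equal n: n = 2·((z_{α/2} + z_β) / d)².
z_{α/2} + z_β = 1.960 + 0.842 = 2.802.
n = 2 × (2.802 / 0.78)² = 2 × 3.592² = 2 × 12.90 = 25.8.
Round up to the next whole participant.

n = 26 per group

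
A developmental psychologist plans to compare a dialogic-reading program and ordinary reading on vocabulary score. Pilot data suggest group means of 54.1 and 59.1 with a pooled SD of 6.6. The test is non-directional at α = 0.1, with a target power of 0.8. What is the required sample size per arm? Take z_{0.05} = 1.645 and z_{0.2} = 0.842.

Cohen's d = |M₁ − M₂| / SD_pooled = |54.1 − 59.1| / 6.6 = 5.0 / 6.6 = 0.758.
For two independent groups with equal n: n = 2·((z_{α/2} + z_β) / d)².
z_{α/2} + z_β = 1.645 + 0.842 = 2.487.
n = 2 × (2.487 / 0.758)² = 2 × 3.281² = 2 × 10.76 = 21.5.
Round up to the next whole participant.

n = 22 per group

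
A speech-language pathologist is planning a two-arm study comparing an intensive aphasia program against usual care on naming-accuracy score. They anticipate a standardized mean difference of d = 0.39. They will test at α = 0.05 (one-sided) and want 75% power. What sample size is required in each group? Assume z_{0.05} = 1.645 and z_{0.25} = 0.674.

n = 71 per group

For two independent groups with equal n: n = 2·((z_{α} + z_β) / d)².
z_{α} + z_β = 1.645 + 0.674 = 2.319.
n = 2 × (2.319 / 0.39)² = 2 × 5.946² = 2 × 35.36 = 70.7.
Round up to the next whole participant.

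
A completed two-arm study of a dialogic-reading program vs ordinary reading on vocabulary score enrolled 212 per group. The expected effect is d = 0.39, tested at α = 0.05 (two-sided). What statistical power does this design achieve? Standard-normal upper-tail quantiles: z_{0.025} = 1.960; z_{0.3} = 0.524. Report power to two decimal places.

power ≈ 0.98

For two equal groups, power = Φ(d·√(n/2) − z_{α/2}).
d·√(n/2) = 0.39 × √(212/2) = 0.39 × 10.296 = 4.015.
z_β = 4.015 − 1.960 = 2.055.
Power = Φ(2.055) = 0.980.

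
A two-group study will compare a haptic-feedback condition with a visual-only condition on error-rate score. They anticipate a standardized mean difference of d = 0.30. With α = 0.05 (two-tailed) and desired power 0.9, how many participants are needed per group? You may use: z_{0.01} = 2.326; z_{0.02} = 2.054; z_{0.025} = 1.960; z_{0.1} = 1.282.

n = 234 per group

For two independent groups with equal n: n = 2·((z_{α/2} + z_β) / d)².
z_{α/2} + z_β = 1.960 + 1.282 = 3.242.
n = 2 × (3.242 / 0.30)² = 2 × 10.807² = 2 × 116.78 = 233.6.
Round up to the next whole participant.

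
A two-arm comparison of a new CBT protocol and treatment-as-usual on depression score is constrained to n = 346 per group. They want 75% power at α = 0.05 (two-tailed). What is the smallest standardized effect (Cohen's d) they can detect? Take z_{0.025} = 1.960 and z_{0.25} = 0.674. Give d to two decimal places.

For two independent groups of n = 346 each: d_min = (z_{α/2} + z_β)·√(2/n).
z-sum = 1.960 + 0.674 = 2.634.
d_min = 2.634 × √(2/346) = 2.634 × 0.0760 = 0.200.

d_min ≈ 0.20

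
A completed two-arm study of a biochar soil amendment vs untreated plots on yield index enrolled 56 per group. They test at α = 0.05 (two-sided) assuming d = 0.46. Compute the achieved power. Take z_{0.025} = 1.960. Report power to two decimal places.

For two equal groups, power = Φ(d·√(n/2) − z_{α/2}).
d·√(n/2) = 0.46 × √(56/2) = 0.46 × 5.292 = 2.434.
z_β = 2.434 − 1.960 = 0.474.
Power = Φ(0.474) = 0.682.

power ≈ 0.68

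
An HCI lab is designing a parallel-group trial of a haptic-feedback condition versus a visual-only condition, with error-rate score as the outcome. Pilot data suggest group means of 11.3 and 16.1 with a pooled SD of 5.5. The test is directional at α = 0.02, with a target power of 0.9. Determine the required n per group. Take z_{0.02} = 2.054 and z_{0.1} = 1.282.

n = 30 per group

Cohen's d = |M₁ − M₂| / SD_pooled = |11.3 − 16.1| / 5.5 = 4.8 / 5.5 = 0.873.
For two independent groups with equal n: n = 2·((z_{α} + z_β) / d)².
z_{α} + z_β = 2.054 + 1.282 = 3.336.
n = 2 × (3.336 / 0.873)² = 2 × 3.821² = 2 × 14.60 = 29.2.
Round up to the next whole participant.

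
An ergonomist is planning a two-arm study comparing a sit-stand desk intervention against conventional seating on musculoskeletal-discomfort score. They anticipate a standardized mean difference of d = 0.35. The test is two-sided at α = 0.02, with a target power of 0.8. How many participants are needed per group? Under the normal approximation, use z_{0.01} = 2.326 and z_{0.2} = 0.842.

For two independent groups with equal n: n = 2·((z_{α/2} + z_β) / d)².
z_{α/2} + z_β = 2.326 + 0.842 = 3.168.
n = 2 × (3.168 / 0.35)² = 2 × 9.051² = 2 × 81.93 = 163.9.
Round up to the next whole participant.

n = 164 per group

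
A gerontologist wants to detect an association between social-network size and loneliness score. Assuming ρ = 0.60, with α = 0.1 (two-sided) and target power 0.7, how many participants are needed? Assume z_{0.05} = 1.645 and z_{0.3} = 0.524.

Fisher's z: C = ½·ln((1+r)/(1−r)) = ½·ln(4.0000) = 0.6931.
n = ((z_{α/2} + z_β)/C)² + 3.
(1.645 + 0.524) / 0.6931 = 2.169 / 0.6931 = 3.129.
n = 3.129² + 3 = 9.79 + 3 = 12.8.
Round up.

n = 13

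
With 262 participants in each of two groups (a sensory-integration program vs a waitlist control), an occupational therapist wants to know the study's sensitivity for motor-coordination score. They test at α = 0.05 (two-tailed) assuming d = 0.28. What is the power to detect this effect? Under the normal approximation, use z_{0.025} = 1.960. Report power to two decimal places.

For two equal groups, power = Φ(d·√(n/2) − z_{α/2}).
d·√(n/2) = 0.28 × √(262/2) = 0.28 × 11.446 = 3.205.
z_β = 3.205 − 1.960 = 1.245.
Power = Φ(1.245) = 0.893.

power ≈ 0.89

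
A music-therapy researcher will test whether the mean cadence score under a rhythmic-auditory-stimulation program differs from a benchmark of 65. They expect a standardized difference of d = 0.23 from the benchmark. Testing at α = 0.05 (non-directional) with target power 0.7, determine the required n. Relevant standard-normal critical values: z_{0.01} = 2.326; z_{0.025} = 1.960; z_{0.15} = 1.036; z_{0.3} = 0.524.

For a one-sample test: n = ((z_{α/2} + z_β) / d)².
z_{α/2} + z_β = 1.960 + 0.524 = 2.484.
n = (2.484 / 0.23)² = 10.800² = 116.64.
Round up.

n = 117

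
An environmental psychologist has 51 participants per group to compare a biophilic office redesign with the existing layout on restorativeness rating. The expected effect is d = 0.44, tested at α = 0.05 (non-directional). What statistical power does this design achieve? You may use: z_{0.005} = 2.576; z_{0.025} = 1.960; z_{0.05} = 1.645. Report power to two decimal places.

power ≈ 0.60

For two equal groups, power = Φ(d·√(n/2) − z_{α/2}).
d·√(n/2) = 0.44 × √(51/2) = 0.44 × 5.050 = 2.222.
z_β = 2.222 − 1.960 = 0.262.
Power = Φ(0.262) = 0.603.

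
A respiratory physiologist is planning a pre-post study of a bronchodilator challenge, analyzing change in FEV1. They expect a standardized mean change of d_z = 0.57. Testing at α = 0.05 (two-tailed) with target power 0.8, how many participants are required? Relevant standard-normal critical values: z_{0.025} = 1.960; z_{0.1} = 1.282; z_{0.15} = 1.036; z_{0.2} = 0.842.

For a paired (one-sample on differences) test: n = ((z_{α/2} + z_β) / d)².
z_{α/2} + z_β = 1.960 + 0.842 = 2.802.
n = (2.802 / 0.57)² = 4.916² = 24.16.
Round up.

n = 25 pairs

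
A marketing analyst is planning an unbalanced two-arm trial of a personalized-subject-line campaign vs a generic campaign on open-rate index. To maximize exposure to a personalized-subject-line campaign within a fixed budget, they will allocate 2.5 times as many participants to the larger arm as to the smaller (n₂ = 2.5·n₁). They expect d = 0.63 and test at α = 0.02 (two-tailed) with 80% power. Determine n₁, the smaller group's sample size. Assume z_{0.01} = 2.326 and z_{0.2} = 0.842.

With allocation ratio k = n₂/n₁ = 2.5, Var(x̄₁−x̄₂) = σ²(1/n₁ + 1/(k·n₁)) = σ²·(k+1)/(k·n₁).
So n₁ = (1 + 1/k)·((z_{α/2} + z_β)/d)² = 1.400 × (3.168/0.63)².
n₁ = 1.400 × 25.29 = 35.4.
Round up: n₁ = 36, giving n₂ = 2.5 × 36 = 90.

n₁ = 36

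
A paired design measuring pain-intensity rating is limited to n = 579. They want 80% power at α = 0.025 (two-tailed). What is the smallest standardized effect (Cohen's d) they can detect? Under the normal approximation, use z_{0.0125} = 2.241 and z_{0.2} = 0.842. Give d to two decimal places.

d_min ≈ 0.13

For a single sample (or paired design) of n = 579: d_min = (z_{α/2} + z_β)/√n.
z-sum = 2.241 + 0.842 = 3.083.
d_min = 3.083 / √579 = 3.083 / 24.062 = 0.128.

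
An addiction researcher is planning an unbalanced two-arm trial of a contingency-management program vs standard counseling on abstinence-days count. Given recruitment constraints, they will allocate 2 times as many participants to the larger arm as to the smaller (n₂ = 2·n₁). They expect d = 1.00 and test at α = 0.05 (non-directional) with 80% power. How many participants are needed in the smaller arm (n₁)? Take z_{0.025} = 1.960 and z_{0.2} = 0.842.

With allocation ratio k = n₂/n₁ = 2, Var(x̄₁−x̄₂) = σ²(1/n₁ + 1/(k·n₁)) = σ²·(k+1)/(k·n₁).
So n₁ = (1 + 1/k)·((z_{α/2} + z_β)/d)² = 1.500 × (2.802/1.00)².
n₁ = 1.500 × 7.85 = 11.8.
Round up: n₁ = 12, giving n₂ = 2 × 12 = 24.

n₁ = 12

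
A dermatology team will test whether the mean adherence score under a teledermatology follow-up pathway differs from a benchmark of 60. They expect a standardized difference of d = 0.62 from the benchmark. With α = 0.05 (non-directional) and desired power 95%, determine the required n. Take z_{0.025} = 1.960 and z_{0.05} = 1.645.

n = 34

For a one-sample test: n = ((z_{α/2} + z_β) / d)².
z_{α/2} + z_β = 1.960 + 1.645 = 3.605.
n = (3.605 / 0.62)² = 5.815² = 33.81.
Round up.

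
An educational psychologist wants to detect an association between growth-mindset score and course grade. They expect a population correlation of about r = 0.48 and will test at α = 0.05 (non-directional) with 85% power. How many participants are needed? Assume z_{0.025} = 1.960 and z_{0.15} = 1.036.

n = 36

Fisher's z: C = ½·ln((1+r)/(1−r)) = ½·ln(2.8462) = 0.5230.
n = ((z_{α/2} + z_β)/C)² + 3.
(1.960 + 1.036) / 0.5230 = 2.996 / 0.5230 = 5.728.
n = 5.728² + 3 = 32.82 + 3 = 35.8.
Round up.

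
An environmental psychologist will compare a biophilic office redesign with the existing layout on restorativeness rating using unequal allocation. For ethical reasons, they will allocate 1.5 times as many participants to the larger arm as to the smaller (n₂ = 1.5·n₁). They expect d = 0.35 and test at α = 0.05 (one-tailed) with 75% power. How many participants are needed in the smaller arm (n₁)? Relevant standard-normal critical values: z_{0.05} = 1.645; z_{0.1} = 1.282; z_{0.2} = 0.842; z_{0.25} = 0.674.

n₁ = 74

With allocation ratio k = n₂/n₁ = 1.5, Var(x̄₁−x̄₂) = σ²(1/n₁ + 1/(k·n₁)) = σ²·(k+1)/(k·n₁).
So n₁ = (1 + 1/k)·((z_{α} + z_β)/d)² = 1.667 × (2.319/0.35)².
n₁ = 1.667 × 43.90 = 73.2.
Round up: n₁ = 74, giving n₂ = 1.5 × 74 = 111.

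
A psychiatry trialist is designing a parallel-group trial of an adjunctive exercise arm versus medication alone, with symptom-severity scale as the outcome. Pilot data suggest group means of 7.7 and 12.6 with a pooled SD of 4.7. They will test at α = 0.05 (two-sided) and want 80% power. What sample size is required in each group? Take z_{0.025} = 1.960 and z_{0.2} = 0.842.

Cohen's d = |M₁ − M₂| / SD_pooled = |7.7 − 12.6| / 4.7 = 4.9 / 4.7 = 1.043.
For two independent groups with equal n: n = 2·((z_{α/2} + z_β) / d)².
z_{α/2} + z_β = 1.960 + 0.842 = 2.802.
n = 2 × (2.802 / 1.043)² = 2 × 2.686² = 2 × 7.22 = 14.4.
Round up to the next whole participant.

n = 15 per group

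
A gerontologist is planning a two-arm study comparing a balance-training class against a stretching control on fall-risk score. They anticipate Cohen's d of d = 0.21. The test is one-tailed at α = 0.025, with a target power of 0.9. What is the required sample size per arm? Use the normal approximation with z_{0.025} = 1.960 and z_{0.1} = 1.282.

n = 477 per group

For two independent groups with equal n: n = 2·((z_{α} + z_β) / d)².
z_{α} + z_β = 1.960 + 1.282 = 3.242.
n = 2 × (3.242 / 0.21)² = 2 × 15.438² = 2 × 238.33 = 476.7.
Round up to the next whole participant.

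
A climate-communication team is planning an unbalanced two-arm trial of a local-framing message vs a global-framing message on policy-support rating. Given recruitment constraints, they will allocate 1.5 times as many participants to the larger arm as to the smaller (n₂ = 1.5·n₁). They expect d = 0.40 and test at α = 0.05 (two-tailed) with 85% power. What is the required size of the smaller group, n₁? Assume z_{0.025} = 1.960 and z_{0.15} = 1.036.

With allocation ratio k = n₂/n₁ = 1.5, Var(x̄₁−x̄₂) = σ²(1/n₁ + 1/(k·n₁)) = σ²·(k+1)/(k·n₁).
So n₁ = (1 + 1/k)·((z_{α/2} + z_β)/d)² = 1.667 × (2.996/0.40)².
n₁ = 1.667 × 56.10 = 93.5.
Round up: n₁ = 94, giving n₂ = 1.5 × 94 = 141.

n₁ = 94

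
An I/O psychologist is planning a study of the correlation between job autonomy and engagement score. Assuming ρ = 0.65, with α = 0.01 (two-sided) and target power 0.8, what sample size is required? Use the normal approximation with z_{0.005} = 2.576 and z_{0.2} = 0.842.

Fisher's z: C = ½·ln((1+r)/(1−r)) = ½·ln(4.7143) = 0.7753.
n = ((z_{α/2} + z_β)/C)² + 3.
(2.576 + 0.842) / 0.7753 = 3.418 / 0.7753 = 4.409.
n = 4.409² + 3 = 19.44 + 3 = 22.4.
Round up.

n = 23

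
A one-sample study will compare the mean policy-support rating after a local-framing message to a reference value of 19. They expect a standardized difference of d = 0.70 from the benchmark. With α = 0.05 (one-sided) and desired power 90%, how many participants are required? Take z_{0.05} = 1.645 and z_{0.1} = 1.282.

n = 18

For a one-sample test: n = ((z_{α} + z_β) / d)².
z_{α} + z_β = 1.645 + 1.282 = 2.927.
n = (2.927 / 0.70)² = 4.181² = 17.48.
Round up.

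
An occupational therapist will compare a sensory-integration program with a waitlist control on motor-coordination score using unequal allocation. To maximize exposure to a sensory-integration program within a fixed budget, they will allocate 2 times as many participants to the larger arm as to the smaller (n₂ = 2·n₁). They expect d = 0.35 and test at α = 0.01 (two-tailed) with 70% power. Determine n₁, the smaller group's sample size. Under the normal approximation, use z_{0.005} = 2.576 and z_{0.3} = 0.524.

n₁ = 118

With allocation ratio k = n₂/n₁ = 2, Var(x̄₁−x̄₂) = σ²(1/n₁ + 1/(k·n₁)) = σ²·(k+1)/(k·n₁).
So n₁ = (1 + 1/k)·((z_{α/2} + z_β)/d)² = 1.500 × (3.100/0.35)².
n₁ = 1.500 × 78.45 = 117.7.
Round up: n₁ = 118, giving n₂ = 2 × 118 = 236.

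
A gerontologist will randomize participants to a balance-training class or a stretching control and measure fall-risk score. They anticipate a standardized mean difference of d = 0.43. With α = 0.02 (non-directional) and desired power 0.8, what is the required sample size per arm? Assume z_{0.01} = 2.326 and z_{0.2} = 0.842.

n = 109 per group

For two independent groups with equal n: n = 2·((z_{α/2} + z_β) / d)².
z_{α/2} + z_β = 2.326 + 0.842 = 3.168.
n = 2 × (3.168 / 0.43)² = 2 × 7.367² = 2 × 54.28 = 108.6.
Round up to the next whole participant.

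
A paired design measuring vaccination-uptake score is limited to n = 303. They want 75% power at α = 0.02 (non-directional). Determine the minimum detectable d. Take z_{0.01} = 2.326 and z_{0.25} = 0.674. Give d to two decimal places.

For a single sample (or paired design) of n = 303: d_min = (z_{α/2} + z_β)/√n.
z-sum = 2.326 + 0.674 = 3.000.
d_min = 3.000 / √303 = 3.000 / 17.407 = 0.172.

d_min ≈ 0.17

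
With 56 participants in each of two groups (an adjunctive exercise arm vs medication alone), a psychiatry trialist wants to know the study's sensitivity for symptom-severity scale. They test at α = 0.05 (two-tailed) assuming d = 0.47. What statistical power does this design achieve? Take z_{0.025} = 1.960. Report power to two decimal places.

For two equal groups, power = Φ(d·√(n/2) − z_{α/2}).
d·√(n/2) = 0.47 × √(56/2) = 0.47 × 5.292 = 2.487.
z_β = 2.487 − 1.960 = 0.527.
Power = Φ(0.527) = 0.701.

power ≈ 0.70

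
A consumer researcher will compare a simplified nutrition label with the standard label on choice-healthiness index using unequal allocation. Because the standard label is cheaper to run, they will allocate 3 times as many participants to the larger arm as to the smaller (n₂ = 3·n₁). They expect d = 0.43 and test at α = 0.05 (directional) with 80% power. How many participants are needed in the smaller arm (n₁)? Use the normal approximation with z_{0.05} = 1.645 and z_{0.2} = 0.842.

n₁ = 45

With allocation ratio k = n₂/n₁ = 3, Var(x̄₁−x̄₂) = σ²(1/n₁ + 1/(k·n₁)) = σ²·(k+1)/(k·n₁).
So n₁ = (1 + 1/k)·((z_{α} + z_β)/d)² = 1.333 × (2.487/0.43)².
n₁ = 1.333 × 33.45 = 44.6.
Round up: n₁ = 45, giving n₂ = 3 × 45 = 135.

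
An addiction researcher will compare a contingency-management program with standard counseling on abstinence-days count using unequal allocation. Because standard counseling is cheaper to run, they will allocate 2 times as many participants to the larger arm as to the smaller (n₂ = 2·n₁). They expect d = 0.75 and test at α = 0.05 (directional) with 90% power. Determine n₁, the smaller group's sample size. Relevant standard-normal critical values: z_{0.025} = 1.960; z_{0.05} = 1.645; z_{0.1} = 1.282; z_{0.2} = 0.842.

n₁ = 23

With allocation ratio k = n₂/n₁ = 2, Var(x̄₁−x̄₂) = σ²(1/n₁ + 1/(k·n₁)) = σ²·(k+1)/(k·n₁).
So n₁ = (1 + 1/k)·((z_{α} + z_β)/d)² = 1.500 × (2.927/0.75)².
n₁ = 1.500 × 15.23 = 22.8.
Round up: n₁ = 23, giving n₂ = 2 × 23 = 46.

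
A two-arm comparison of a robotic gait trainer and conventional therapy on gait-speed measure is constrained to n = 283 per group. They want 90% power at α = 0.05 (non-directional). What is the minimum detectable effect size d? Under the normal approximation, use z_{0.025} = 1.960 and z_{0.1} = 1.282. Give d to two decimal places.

d_min ≈ 0.27

For two independent groups of n = 283 each: d_min = (z_{α/2} + z_β)·√(2/n).
z-sum = 1.960 + 1.282 = 3.242.
d_min = 3.242 × √(2/283) = 3.242 × 0.0841 = 0.273.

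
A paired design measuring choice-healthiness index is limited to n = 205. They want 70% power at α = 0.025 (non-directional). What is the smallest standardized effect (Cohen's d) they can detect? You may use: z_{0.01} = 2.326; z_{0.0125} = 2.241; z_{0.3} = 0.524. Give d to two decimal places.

For a single sample (or paired design) of n = 205: d_min = (z_{α/2} + z_β)/√n.
z-sum = 2.241 + 0.524 = 2.765.
d_min = 2.765 / √205 = 2.765 / 14.318 = 0.193.

d_min ≈ 0.19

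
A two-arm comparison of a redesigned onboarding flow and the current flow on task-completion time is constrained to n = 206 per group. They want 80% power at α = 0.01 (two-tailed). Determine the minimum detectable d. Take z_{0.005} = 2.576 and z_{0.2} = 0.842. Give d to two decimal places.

d_min ≈ 0.34

For two independent groups of n = 206 each: d_min = (z_{α/2} + z_β)·√(2/n).
z-sum = 2.576 + 0.842 = 3.418.
d_min = 3.418 × √(2/206) = 3.418 × 0.0985 = 0.337.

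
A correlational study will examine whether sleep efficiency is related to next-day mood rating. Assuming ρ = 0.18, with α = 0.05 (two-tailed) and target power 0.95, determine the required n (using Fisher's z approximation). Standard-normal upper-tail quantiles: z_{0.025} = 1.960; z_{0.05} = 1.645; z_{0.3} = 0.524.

n = 396

Fisher's z: C = ½·ln((1+r)/(1−r)) = ½·ln(1.4390) = 0.1820.
n = ((z_{α/2} + z_β)/C)² + 3.
(1.960 + 1.645) / 0.1820 = 3.605 / 0.1820 = 19.808.
n = 19.808² + 3 = 392.34 + 3 = 395.3.
Round up.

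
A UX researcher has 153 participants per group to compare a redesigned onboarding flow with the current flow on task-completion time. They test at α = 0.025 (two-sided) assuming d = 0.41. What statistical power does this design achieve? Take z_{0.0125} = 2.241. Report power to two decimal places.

For two equal groups, power = Φ(d·√(n/2) − z_{α/2}).
d·√(n/2) = 0.41 × √(153/2) = 0.41 × 8.746 = 3.586.
z_β = 3.586 − 2.241 = 1.345.
Power = Φ(1.345) = 0.911.

power ≈ 0.91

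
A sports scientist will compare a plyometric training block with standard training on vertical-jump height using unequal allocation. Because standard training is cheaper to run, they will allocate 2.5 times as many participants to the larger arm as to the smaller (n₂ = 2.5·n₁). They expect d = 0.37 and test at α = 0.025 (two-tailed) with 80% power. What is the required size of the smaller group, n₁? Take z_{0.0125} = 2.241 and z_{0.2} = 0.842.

n₁ = 98

With allocation ratio k = n₂/n₁ = 2.5, Var(x̄₁−x̄₂) = σ²(1/n₁ + 1/(k·n₁)) = σ²·(k+1)/(k·n₁).
So n₁ = (1 + 1/k)·((z_{α/2} + z_β)/d)² = 1.400 × (3.083/0.37)².
n₁ = 1.400 × 69.43 = 97.2.
Round up: n₁ = 98, giving n₂ = 2.5 × 98 = 245.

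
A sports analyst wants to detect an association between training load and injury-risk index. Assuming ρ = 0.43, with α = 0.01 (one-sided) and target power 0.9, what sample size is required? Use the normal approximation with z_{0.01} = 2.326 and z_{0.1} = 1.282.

n = 65

Fisher's z: C = ½·ln((1+r)/(1−r)) = ½·ln(2.5088) = 0.4599.
n = ((z_{α} + z_β)/C)² + 3.
(2.326 + 1.282) / 0.4599 = 3.608 / 0.4599 = 7.845.
n = 7.845² + 3 = 61.55 + 3 = 64.5.
Round up.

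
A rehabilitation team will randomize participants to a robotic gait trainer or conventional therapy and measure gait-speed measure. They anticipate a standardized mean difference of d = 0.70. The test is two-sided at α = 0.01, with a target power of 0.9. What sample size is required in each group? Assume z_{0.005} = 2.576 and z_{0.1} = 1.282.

n = 61 per group

For two independent groups with equal n: n = 2·((z_{α/2} + z_β) / d)².
z_{α/2} + z_β = 2.576 + 1.282 = 3.858.
n = 2 × (3.858 / 0.70)² = 2 × 5.511² = 2 × 30.38 = 60.8.
Round up to the next whole participant.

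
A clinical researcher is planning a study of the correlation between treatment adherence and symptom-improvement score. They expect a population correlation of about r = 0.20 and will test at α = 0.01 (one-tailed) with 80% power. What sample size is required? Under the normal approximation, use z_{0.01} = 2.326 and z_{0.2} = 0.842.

Fisher's z: C = ½·ln((1+r)/(1−r)) = ½·ln(1.5000) = 0.2027.
n = ((z_{α} + z_β)/C)² + 3.
(2.326 + 0.842) / 0.2027 = 3.168 / 0.2027 = 15.629.
n = 15.629² + 3 = 244.27 + 3 = 247.3.
Round up.

n = 248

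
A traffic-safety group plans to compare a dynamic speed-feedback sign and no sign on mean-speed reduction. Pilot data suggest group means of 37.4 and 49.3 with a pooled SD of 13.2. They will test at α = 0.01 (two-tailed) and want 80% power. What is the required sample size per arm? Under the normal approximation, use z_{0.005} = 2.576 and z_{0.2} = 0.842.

Cohen's d = |M₁ − M₂| / SD_pooled = |37.4 − 49.3| / 13.2 = 11.9 / 13.2 = 0.902.
For two independent groups with equal n: n = 2·((z_{α/2} + z_β) / d)².
z_{α/2} + z_β = 2.576 + 0.842 = 3.418.
n = 2 × (3.418 / 0.902)² = 2 × 3.789² = 2 × 14.36 = 28.7.
Round up to the next whole participant.

n = 29 per group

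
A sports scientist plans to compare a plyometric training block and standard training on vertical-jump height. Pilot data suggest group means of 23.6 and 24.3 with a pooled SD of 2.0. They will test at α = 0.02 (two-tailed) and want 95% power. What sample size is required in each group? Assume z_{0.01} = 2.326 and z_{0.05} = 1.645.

Cohen's d = |M₁ − M₂| / SD_pooled = |23.6 − 24.3| / 2.0 = 0.7 / 2.0 = 0.350.
For two independent groups with equal n: n = 2·((z_{α/2} + z_β) / d)².
z_{α/2} + z_β = 2.326 + 1.645 = 3.971.
n = 2 × (3.971 / 0.350)² = 2 × 11.346² = 2 × 128.73 = 257.5.
Round up to the next whole participant.

n = 258 per group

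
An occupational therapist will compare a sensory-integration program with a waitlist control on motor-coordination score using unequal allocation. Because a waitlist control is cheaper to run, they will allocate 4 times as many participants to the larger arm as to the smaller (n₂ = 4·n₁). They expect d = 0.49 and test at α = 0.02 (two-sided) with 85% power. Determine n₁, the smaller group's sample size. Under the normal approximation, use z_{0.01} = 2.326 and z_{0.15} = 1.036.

With allocation ratio k = n₂/n₁ = 4, Var(x̄₁−x̄₂) = σ²(1/n₁ + 1/(k·n₁)) = σ²·(k+1)/(k·n₁).
So n₁ = (1 + 1/k)·((z_{α/2} + z_β)/d)² = 1.250 × (3.362/0.49)².
n₁ = 1.250 × 47.08 = 58.8.
Round up: n₁ = 59, giving n₂ = 4 × 59 = 236.

n₁ = 59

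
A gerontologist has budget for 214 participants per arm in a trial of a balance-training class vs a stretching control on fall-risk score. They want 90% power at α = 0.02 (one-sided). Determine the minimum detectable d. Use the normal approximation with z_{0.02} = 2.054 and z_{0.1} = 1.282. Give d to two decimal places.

For two independent groups of n = 214 each: d_min = (z_{α} + z_β)·√(2/n).
z-sum = 2.054 + 1.282 = 3.336.
d_min = 3.336 × √(2/214) = 3.336 × 0.0967 = 0.323.

d_min ≈ 0.32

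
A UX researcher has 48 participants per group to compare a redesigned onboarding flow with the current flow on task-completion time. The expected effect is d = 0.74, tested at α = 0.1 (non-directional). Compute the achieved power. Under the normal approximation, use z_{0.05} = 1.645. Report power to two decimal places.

For two equal groups, power = Φ(d·√(n/2) − z_{α/2}).
d·√(n/2) = 0.74 × √(48/2) = 0.74 × 4.899 = 3.625.
z_β = 3.625 − 1.645 = 1.980.
Power = Φ(1.980) = 0.976.

power ≈ 0.98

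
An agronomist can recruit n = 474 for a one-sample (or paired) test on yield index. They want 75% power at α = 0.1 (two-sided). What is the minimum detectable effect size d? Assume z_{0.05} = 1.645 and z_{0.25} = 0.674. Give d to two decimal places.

For a single sample (or paired design) of n = 474: d_min = (z_{α/2} + z_β)/√n.
z-sum = 1.645 + 0.674 = 2.319.
d_min = 2.319 / √474 = 2.319 / 21.772 = 0.107.

d_min ≈ 0.11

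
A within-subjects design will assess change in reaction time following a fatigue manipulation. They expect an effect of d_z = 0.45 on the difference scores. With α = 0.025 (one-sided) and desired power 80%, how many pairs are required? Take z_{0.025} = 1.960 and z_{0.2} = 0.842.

n = 39 pairs

For a paired (one-sample on differences) test: n = ((z_{α} + z_β) / d)².
z_{α} + z_β = 1.960 + 0.842 = 2.802.
n = (2.802 / 0.45)² = 6.227² = 38.77.
Round up.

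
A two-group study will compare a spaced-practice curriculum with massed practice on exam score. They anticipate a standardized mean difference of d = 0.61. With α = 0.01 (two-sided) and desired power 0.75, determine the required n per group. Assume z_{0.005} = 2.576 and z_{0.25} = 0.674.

For two independent groups with equal n: n = 2·((z_{α/2} + z_β) / d)².
z_{α/2} + z_β = 2.576 + 0.674 = 3.250.
n = 2 × (3.250 / 0.61)² = 2 × 5.328² = 2 × 28.39 = 56.8.
Round up to the next whole participant.

n = 57 per group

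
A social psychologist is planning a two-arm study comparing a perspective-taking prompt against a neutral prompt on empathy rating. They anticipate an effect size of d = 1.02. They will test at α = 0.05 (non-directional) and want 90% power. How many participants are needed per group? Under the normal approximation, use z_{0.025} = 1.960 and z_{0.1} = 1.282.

n = 21 per group

For two independent groups with equal n: n = 2·((z_{α/2} + z_β) / d)².
z_{α/2} + z_β = 1.960 + 1.282 = 3.242.
n = 2 × (3.242 / 1.02)² = 2 × 3.178² = 2 × 10.10 = 20.2.
Round up to the next whole participant.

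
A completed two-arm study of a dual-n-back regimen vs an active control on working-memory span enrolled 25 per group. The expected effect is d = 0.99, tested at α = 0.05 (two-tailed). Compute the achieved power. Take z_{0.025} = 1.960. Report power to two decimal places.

power ≈ 0.94

For two equal groups, power = Φ(d·√(n/2) − z_{α/2}).
d·√(n/2) = 0.99 × √(25/2) = 0.99 × 3.536 = 3.500.
z_β = 3.500 − 1.960 = 1.540.
Power = Φ(1.540) = 0.938.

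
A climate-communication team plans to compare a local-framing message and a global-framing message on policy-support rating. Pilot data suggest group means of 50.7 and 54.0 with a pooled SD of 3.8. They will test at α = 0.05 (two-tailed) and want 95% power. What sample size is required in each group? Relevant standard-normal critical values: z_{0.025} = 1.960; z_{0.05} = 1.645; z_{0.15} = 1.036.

n = 35 per group

Cohen's d = |M₁ − M₂| / SD_pooled = |50.7 − 54.0| / 3.8 = 3.3 / 3.8 = 0.868.
For two independent groups with equal n: n = 2·((z_{α/2} + z_β) / d)².
z_{α/2} + z_β = 1.960 + 1.645 = 3.605.
n = 2 × (3.605 / 0.868)² = 2 × 4.153² = 2 × 17.25 = 34.5.
Round up to the next whole participant.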